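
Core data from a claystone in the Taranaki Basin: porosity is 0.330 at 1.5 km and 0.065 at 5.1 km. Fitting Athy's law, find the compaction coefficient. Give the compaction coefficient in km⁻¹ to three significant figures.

0.451 km⁻¹

Athy: n(Z) = n₀ e^(−cZ) ⇒ n₁/n₂ = e^{c(Z₂−Z₁)} ⇒ c = ln(n₁/n₂)/(Z₂−Z₁)
c = ln(0.33/0.065) / (5.1 − 1.5) = ln(5.077) / 3.6 = 1.6247 / 3.6 = 0.4513 km⁻¹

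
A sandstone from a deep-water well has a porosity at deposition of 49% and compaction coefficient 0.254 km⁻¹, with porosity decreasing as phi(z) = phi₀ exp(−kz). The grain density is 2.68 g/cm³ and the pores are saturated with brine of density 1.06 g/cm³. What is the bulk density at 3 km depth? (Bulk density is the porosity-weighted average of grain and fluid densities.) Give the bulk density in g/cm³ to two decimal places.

Porosity at depth: phi = 0.49·exp(−0.254×3) = 0.49×0.4667 = 0.2287
Bulk density: ρ_b = (1−phi)ρ_g + phi·ρ_f = 0.7713×2.68 + 0.2287×1.06
       = 2.067 + 0.242 = 2.310 g/cm³

2.31 g/cm³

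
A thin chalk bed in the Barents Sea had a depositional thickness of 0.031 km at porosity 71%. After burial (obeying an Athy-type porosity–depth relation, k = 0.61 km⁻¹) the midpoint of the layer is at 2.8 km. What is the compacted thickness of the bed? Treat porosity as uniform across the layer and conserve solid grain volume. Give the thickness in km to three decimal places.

Porosity at 2.8 km: n = 0.71·exp(−0.61×2.8) = 0.1287
Solid-volume conservation: h(1−n) = h₀(1−n₀) ⇒ h = h₀·(1−n₀)/(1−n)
h = 0.031 × (1 − 0.71)/(1 − 0.1287) = 0.031 × 0.3328 = 0.0103 km

0.010 km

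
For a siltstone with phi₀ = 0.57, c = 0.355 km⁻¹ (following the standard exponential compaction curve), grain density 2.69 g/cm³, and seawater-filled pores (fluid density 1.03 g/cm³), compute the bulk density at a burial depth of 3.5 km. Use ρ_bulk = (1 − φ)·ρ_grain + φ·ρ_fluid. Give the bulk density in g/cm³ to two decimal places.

Porosity at depth: phi = 0.57·exp(−0.355×3.5) = 0.57×0.2887 = 0.1645
Bulk density: ρ_b = (1−phi)ρ_g + phi·ρ_f = 0.8355×2.69 + 0.1645×1.03
       = 2.247 + 0.169 = 2.417 g/cm³

2.42 g/cm³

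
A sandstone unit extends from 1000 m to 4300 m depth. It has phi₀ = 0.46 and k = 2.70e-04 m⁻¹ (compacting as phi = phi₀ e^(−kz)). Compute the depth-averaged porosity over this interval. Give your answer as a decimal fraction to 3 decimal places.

0.232

Working in km (1 km = 1000 m; k in km⁻¹ = k in m⁻¹ × 1000):
⟨phi⟩ = (1/(z₂−z₁)) ∫ phi₀ e^(−kz) dz = phi₀·(e^(−k·z₁) − e^(−k·z₂)) / (k·(z₂−z₁))
e^(−0.27×1) = 0.7634; e^(−0.27×4.3) = 0.3132
⟨phi⟩ = 0.46 × (0.7634 − 0.3132) / (0.27 × 3.3) = 0.46 × 0.5053 = 0.2324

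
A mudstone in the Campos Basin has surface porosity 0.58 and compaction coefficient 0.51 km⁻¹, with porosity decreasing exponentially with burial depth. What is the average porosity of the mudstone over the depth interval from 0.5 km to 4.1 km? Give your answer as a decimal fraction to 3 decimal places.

⟨n⟩ = (1/(z₂−z₁)) ∫ n₀ e^(−βz) dz = n₀·(e^(−β·z₁) − e^(−β·z₂)) / (β·(z₂−z₁))
e^(−0.51×0.5) = 0.7749; e^(−0.51×4.1) = 0.1236
⟨n⟩ = 0.58 × (0.7749 − 0.1236) / (0.51 × 3.6) = 0.58 × 0.3548 = 0.2058

0.206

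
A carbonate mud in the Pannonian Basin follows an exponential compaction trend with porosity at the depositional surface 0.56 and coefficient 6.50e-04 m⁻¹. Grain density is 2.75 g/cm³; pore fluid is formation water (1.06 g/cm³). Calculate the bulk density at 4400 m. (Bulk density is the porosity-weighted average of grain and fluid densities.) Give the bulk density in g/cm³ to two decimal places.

Working in km (1 km = 1000 m; β in km⁻¹ = β in m⁻¹ × 1000):
Porosity at depth: phi = 0.56·exp(−0.65×4.4) = 0.56×0.0573 = 0.0321
Bulk density: ρ_b = (1−phi)ρ_g + phi·ρ_f = 0.9679×2.75 + 0.0321×1.06
       = 2.662 + 0.034 = 2.696 g/cm³

2.70 g/cm³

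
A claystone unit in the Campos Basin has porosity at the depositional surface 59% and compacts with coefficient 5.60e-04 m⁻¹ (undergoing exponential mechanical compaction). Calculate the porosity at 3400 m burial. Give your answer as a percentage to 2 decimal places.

8.79%

Working in km (1 km = 1000 m; β in km⁻¹ = β in m⁻¹ × 1000):
n = n₀·exp(−β·Z) = 0.59 × exp(−0.56 × 3.4) = 0.59 × exp(−1.904)
  = 0.59 × 0.1490 = 0.0879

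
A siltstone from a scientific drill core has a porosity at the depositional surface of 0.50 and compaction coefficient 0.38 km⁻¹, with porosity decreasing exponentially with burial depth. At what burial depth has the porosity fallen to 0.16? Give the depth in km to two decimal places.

3.00 km

Invert Athy's law: d = ln(φ₀/φ) / β
d = ln(0.5/0.16) / 0.38 = ln(3.125) / 0.38 = 1.1394 / 0.38 = 2.999 km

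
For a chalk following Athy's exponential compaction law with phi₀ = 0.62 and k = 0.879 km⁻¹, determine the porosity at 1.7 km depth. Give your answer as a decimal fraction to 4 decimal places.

phi = phi₀·exp(−k·z) = 0.62 × exp(−0.879 × 1.7) = 0.62 × exp(−1.494)
  = 0.62 × 0.2244 = 0.1391

0.1391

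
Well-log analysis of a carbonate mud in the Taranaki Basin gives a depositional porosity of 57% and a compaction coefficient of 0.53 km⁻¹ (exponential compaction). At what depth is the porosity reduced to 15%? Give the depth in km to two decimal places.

2.52 km

Invert Athy's law: z = ln(phi₀/phi) / β
z = ln(0.57/0.15) / 0.53 = ln(3.8) / 0.53 = 1.3350 / 0.53 = 2.519 km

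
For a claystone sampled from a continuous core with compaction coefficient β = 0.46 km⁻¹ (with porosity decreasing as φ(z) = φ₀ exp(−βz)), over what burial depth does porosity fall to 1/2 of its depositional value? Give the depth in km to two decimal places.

φ/φ₀ = 1/2 ⇒ exp(−β·z) = 1/2 ⇒ z = ln(2) / β
z = 0.6931 / 0.46 = 1.507 km

1.51 km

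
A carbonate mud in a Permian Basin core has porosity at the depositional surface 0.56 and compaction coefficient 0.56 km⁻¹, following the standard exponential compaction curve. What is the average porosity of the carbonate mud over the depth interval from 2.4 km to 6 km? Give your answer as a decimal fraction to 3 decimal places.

⟨n⟩ = (1/(z₂−z₁)) ∫ n₀ e^(−βz) dz = n₀·(e^(−β·z₁) − e^(−β·z₂)) / (β·(z₂−z₁))
e^(−0.56×2.4) = 0.2608; e^(−0.56×6) = 0.0347
⟨n⟩ = 0.56 × (0.2608 − 0.0347) / (0.56 × 3.6) = 0.56 × 0.1121 = 0.0628

0.063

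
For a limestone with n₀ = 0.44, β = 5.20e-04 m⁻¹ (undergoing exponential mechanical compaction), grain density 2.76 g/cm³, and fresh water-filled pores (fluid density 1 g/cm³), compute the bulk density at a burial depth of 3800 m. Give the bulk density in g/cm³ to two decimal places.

2.65 g/cm³

Working in km (1 km = 1000 m; β in km⁻¹ = β in m⁻¹ × 1000):
Porosity at depth: n = 0.44·exp(−0.52×3.8) = 0.44×0.1386 = 0.0610
Bulk density: ρ_b = (1−n)ρ_g + n·ρ_f = 0.9390×2.76 + 0.0610×1
       = 2.592 + 0.061 = 2.653 g/cm³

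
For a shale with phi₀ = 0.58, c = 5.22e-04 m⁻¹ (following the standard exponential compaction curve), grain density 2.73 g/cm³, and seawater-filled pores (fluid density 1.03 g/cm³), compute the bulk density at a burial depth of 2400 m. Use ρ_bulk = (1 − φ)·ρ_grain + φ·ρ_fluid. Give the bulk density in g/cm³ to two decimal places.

2.45 g/cm³

Working in km (1 km = 1000 m; c in km⁻¹ = c in m⁻¹ × 1000):
Porosity at depth: phi = 0.58·exp(−0.522×2.4) = 0.58×0.2857 = 0.1657
Bulk density: ρ_b = (1−phi)ρ_g + phi·ρ_f = 0.8343×2.73 + 0.1657×1.03
       = 2.278 + 0.171 = 2.448 g/cm³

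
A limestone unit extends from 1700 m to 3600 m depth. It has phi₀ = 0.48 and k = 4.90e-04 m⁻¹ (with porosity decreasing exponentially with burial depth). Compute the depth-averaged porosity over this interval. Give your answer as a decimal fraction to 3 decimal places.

0.136

Working in km (1 km = 1000 m; k in km⁻¹ = k in m⁻¹ × 1000):
⟨phi⟩ = (1/(Z₂−Z₁)) ∫ phi₀ e^(−kZ) dZ = phi₀·(e^(−k·Z₁) − e^(−k·Z₂)) / (k·(Z₂−Z₁))
e^(−0.49×1.7) = 0.4347; e^(−0.49×3.6) = 0.1714
⟨phi⟩ = 0.48 × (0.4347 − 0.1714) / (0.49 × 1.9) = 0.48 × 0.2829 = 0.1358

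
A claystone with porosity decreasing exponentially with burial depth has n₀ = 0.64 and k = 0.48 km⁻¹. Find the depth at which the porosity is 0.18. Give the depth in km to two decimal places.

Invert Athy's law: d = ln(n₀/n) / k
d = ln(0.64/0.18) / 0.48 = ln(3.556) / 0.48 = 1.2685 / 0.48 = 2.643 km

2.64 km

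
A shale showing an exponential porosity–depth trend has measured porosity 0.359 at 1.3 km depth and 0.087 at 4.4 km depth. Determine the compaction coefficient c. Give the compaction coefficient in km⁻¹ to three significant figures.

0.457 km⁻¹

Athy: φ(z) = φ₀ e^(−cz) ⇒ φ₁/φ₂ = e^{c(z₂−z₁)} ⇒ c = ln(φ₁/φ₂)/(z₂−z₁)
c = ln(0.359/0.087) / (4.4 − 1.3) = ln(4.126) / 3.1 = 1.4174 / 3.1 = 0.4572 km⁻¹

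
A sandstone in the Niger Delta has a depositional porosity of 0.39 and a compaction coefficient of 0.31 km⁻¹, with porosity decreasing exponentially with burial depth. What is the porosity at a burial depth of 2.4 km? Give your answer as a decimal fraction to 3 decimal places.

0.185

n = n₀·exp(−c·d) = 0.39 × exp(−0.31 × 2.4) = 0.39 × exp(−0.744)
  = 0.39 × 0.4752 = 0.1853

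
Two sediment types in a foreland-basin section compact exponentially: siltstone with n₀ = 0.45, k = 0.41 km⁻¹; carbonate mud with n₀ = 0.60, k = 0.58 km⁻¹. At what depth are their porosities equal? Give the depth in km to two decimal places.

1.69 km

Set n₀ₐ e^(−kₐZ) = n₀ᵦ e^(−kᵦZ) ⇒ ln(n₀ₐ/n₀ᵦ) = (kₐ − kᵦ)·Z
Z = ln(0.45/0.6) / (0.41 − 0.58) = -0.2877 / -0.17 = 1.692 km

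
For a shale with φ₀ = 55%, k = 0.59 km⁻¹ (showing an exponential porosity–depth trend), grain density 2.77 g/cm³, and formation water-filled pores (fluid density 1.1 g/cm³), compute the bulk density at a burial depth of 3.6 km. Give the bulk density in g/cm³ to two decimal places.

Porosity at depth: φ = 0.55·exp(−0.59×3.6) = 0.55×0.1196 = 0.0658
Bulk density: ρ_b = (1−φ)ρ_g + φ·ρ_f = 0.9342×2.77 + 0.0658×1.1
       = 2.588 + 0.072 = 2.660 g/cm³

2.66 g/cm³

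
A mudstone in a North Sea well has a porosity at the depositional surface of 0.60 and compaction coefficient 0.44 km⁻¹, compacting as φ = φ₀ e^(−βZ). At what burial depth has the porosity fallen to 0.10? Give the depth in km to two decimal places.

4.07 km

Invert Athy's law: Z = ln(φ₀/φ) / β
Z = ln(0.6/0.1) / 0.44 = ln(6) / 0.44 = 1.7918 / 0.44 = 4.072 km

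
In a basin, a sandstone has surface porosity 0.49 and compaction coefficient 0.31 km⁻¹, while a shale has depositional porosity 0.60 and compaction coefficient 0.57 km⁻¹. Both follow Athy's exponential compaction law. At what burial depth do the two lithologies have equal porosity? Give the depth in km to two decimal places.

Set n₀ₐ e^(−kₐZ) = n₀ᵦ e^(−kᵦZ) ⇒ ln(n₀ₐ/n₀ᵦ) = (kₐ − kᵦ)·Z
Z = ln(0.49/0.6) / (0.31 − 0.57) = -0.2025 / -0.26 = 0.779 km

0.78 km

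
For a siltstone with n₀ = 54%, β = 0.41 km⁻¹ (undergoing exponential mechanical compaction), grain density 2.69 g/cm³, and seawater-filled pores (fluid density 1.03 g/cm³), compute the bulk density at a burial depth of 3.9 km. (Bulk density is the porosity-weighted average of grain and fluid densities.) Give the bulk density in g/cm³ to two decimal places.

Porosity at depth: n = 0.54·exp(−0.41×3.9) = 0.54×0.2021 = 0.1091
Bulk density: ρ_b = (1−n)ρ_g + n·ρ_f = 0.8909×2.69 + 0.1091×1.03
       = 2.396 + 0.112 = 2.509 g/cm³

2.51 g/cm³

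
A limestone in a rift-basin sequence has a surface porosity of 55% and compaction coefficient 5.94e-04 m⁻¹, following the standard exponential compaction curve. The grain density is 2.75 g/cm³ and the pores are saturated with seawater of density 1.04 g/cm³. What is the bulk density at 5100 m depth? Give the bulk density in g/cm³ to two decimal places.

Working in km (1 km = 1000 m; β in km⁻¹ = β in m⁻¹ × 1000):
Porosity at depth: n = 0.55·exp(−0.594×5.1) = 0.55×0.0483 = 0.0266
Bulk density: ρ_b = (1−n)ρ_g + n·ρ_f = 0.9734×2.75 + 0.0266×1.04
       = 2.677 + 0.028 = 2.705 g/cm³

2.70 g/cm³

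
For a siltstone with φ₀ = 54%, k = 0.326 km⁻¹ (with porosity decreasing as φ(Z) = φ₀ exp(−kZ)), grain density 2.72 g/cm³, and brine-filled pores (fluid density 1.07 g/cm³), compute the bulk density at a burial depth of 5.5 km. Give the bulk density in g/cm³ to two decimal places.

Porosity at depth: φ = 0.54·exp(−0.326×5.5) = 0.54×0.1665 = 0.0899
Bulk density: ρ_b = (1−φ)ρ_g + φ·ρ_f = 0.9101×2.72 + 0.0899×1.07
       = 2.476 + 0.096 = 2.572 g/cm³

2.57 g/cm³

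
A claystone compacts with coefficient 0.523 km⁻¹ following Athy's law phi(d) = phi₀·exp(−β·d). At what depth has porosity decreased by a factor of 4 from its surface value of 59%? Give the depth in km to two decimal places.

2.65 km

phi/phi₀ = 1/4 ⇒ exp(−β·d) = 1/4 ⇒ d = ln(4) / β
d = 1.3863 / 0.523 = 2.651 km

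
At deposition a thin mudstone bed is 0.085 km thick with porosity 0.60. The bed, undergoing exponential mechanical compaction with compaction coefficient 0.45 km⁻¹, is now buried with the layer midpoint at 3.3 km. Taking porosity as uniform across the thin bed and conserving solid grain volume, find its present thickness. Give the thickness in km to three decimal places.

Porosity at 3.3 km: phi = 0.6·exp(−0.45×3.3) = 0.1359
Solid-volume conservation: h(1−phi) = h₀(1−phi₀) ⇒ h = h₀·(1−phi₀)/(1−phi)
h = 0.085 × (1 − 0.6)/(1 − 0.1359) = 0.085 × 0.4629 = 0.0393 km

0.039 km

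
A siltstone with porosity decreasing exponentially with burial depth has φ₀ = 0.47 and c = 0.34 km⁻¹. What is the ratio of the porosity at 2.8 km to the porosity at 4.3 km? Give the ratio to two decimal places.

φ(Z₁)/φ(Z₂) = e^(−c·Z₁)/e^(−c·Z₂) = e^{c(Z₂−Z₁)}
= exp(0.34 × 1.5) = exp(0.51) = 1.6653

1.67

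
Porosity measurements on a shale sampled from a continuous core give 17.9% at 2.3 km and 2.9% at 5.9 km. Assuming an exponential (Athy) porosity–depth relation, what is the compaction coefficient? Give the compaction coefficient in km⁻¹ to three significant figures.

Athy: n(z) = n₀ e^(−kz) ⇒ n₁/n₂ = e^{k(z₂−z₁)} ⇒ k = ln(n₁/n₂)/(z₂−z₁)
k = ln(0.179/0.029) / (5.9 − 2.3) = ln(6.172) / 3.6 = 1.8201 / 3.6 = 0.5056 km⁻¹

0.506 km⁻¹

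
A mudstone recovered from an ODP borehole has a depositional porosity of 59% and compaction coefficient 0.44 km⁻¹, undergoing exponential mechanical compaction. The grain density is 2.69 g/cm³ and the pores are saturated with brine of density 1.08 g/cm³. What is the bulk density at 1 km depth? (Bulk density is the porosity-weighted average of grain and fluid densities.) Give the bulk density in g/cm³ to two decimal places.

Porosity at depth: n = 0.59·exp(−0.44×1) = 0.59×0.6440 = 0.3800
Bulk density: ρ_b = (1−n)ρ_g + n·ρ_f = 0.6200×2.69 + 0.3800×1.08
       = 1.668 + 0.410 = 2.078 g/cm³

2.08 g/cm³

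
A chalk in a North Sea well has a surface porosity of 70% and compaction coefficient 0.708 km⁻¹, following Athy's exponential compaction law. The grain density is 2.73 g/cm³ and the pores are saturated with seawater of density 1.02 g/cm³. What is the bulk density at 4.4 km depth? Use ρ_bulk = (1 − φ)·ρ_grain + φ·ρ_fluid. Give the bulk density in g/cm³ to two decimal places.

Porosity at depth: φ = 0.7·exp(−0.708×4.4) = 0.7×0.0444 = 0.0311
Bulk density: ρ_b = (1−φ)ρ_g + φ·ρ_f = 0.9689×2.73 + 0.0311×1.02
       = 2.645 + 0.032 = 2.677 g/cm³

2.68 g/cm³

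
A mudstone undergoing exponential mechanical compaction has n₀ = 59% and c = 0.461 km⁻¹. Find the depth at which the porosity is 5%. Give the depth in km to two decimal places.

5.35 km

Invert Athy's law: z = ln(n₀/n) / c
z = ln(0.59/0.05) / 0.461 = ln(11.8) / 0.461 = 2.4681 / 0.461 = 5.354 km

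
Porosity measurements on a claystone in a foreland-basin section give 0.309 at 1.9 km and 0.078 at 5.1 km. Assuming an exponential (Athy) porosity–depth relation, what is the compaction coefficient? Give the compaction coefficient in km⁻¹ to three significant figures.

0.430 km⁻¹

Athy: φ(d) = φ₀ e^(−βd) ⇒ φ₁/φ₂ = e^{β(d₂−d₁)} ⇒ β = ln(φ₁/φ₂)/(d₂−d₁)
β = ln(0.309/0.078) / (5.1 − 1.9) = ln(3.962) / 3.2 = 1.3766 / 3.2 = 0.4302 km⁻¹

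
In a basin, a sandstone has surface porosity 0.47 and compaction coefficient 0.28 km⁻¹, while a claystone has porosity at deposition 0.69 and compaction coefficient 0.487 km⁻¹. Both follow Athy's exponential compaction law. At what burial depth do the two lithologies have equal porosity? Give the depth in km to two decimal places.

1.85 km

Set phi₀ₐ e^(−βₐz) = phi₀ᵦ e^(−βᵦz) ⇒ ln(phi₀ₐ/phi₀ᵦ) = (βₐ − βᵦ)·z
z = ln(0.47/0.69) / (0.28 − 0.487) = -0.3840 / -0.207 = 1.855 km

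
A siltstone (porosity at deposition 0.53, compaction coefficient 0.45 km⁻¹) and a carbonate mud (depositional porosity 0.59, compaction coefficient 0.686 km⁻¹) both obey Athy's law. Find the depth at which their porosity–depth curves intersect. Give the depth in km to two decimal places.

0.45 km

Set φ₀ₐ e^(−kₐz) = φ₀ᵦ e^(−kᵦz) ⇒ ln(φ₀ₐ/φ₀ᵦ) = (kₐ − kᵦ)·z
z = ln(0.53/0.59) / (0.45 − 0.686) = -0.1072 / -0.236 = 0.454 km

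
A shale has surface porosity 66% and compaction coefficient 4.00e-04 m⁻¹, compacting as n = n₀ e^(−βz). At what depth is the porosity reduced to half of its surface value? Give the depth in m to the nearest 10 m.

1730 m

Working in km (1 km = 1000 m; β in km⁻¹ = β in m⁻¹ × 1000):
n/n₀ = 1/2 ⇒ exp(−β·z) = 1/2 ⇒ z = ln(2) / β
z = 0.6931 / 0.4 = 1.733 km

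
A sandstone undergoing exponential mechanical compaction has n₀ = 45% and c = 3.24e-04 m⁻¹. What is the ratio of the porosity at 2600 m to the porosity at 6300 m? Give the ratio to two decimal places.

3.32

Working in km (1 km = 1000 m; c in km⁻¹ = c in m⁻¹ × 1000):
n(Z₁)/n(Z₂) = e^(−c·Z₁)/e^(−c·Z₂) = e^{c(Z₂−Z₁)}
= exp(0.324 × 3.7) = exp(1.199) = 3.3161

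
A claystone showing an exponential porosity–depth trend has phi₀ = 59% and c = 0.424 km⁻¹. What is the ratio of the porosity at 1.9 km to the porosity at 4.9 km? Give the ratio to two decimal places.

3.57

phi(z₁)/phi(z₂) = e^(−c·z₁)/e^(−c·z₂) = e^{c(z₂−z₁)}
= exp(0.424 × 3) = exp(1.272) = 3.5680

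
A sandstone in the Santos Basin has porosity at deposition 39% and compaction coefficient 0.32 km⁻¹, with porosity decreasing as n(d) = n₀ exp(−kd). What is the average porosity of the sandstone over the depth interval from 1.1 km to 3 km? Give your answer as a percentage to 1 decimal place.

⟨n⟩ = (1/(d₂−d₁)) ∫ n₀ e^(−kd) dd = n₀·(e^(−k·d₁) − e^(−k·d₂)) / (k·(d₂−d₁))
e^(−0.32×1.1) = 0.7033; e^(−0.32×3) = 0.3829
⟨n⟩ = 0.39 × (0.7033 − 0.3829) / (0.32 × 1.9) = 0.39 × 0.5270 = 0.2055

20.6%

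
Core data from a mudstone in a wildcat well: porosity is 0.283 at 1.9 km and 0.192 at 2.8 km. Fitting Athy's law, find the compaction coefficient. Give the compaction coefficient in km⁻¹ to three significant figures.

Athy: n(Z) = n₀ e^(−kZ) ⇒ n₁/n₂ = e^{k(Z₂−Z₁)} ⇒ k = ln(n₁/n₂)/(Z₂−Z₁)
k = ln(0.283/0.192) / (2.8 − 1.9) = ln(1.474) / 0.9 = 0.3880 / 0.9 = 0.4311 km⁻¹

0.431 km⁻¹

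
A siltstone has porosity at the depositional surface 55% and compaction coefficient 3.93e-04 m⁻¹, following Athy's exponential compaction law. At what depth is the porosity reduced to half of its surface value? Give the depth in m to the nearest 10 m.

1760 m

Working in km (1 km = 1000 m; c in km⁻¹ = c in m⁻¹ × 1000):
φ/φ₀ = 1/2 ⇒ exp(−c·d) = 1/2 ⇒ d = ln(2) / c
d = 0.6931 / 0.393 = 1.764 km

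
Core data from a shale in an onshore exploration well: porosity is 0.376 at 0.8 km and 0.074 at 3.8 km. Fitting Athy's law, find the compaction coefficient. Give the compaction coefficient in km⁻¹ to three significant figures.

0.542 km⁻¹

Athy: phi(d) = phi₀ e^(−kd) ⇒ phi₁/phi₂ = e^{k(d₂−d₁)} ⇒ k = ln(phi₁/phi₂)/(d₂−d₁)
k = ln(0.376/0.074) / (3.8 − 0.8) = ln(5.081) / 3 = 1.6255 / 3 = 0.5418 km⁻¹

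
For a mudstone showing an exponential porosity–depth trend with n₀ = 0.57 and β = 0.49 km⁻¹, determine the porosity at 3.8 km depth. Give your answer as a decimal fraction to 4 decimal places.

n = n₀·exp(−β·z) = 0.57 × exp(−0.49 × 3.8) = 0.57 × exp(−1.862)
  = 0.57 × 0.1554 = 0.0886

0.0886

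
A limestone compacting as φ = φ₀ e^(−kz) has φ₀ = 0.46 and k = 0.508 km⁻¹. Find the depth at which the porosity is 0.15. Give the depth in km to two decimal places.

2.21 km

Invert Athy's law: z = ln(φ₀/φ) / k
z = ln(0.46/0.15) / 0.508 = ln(3.067) / 0.508 = 1.1206 / 0.508 = 2.206 km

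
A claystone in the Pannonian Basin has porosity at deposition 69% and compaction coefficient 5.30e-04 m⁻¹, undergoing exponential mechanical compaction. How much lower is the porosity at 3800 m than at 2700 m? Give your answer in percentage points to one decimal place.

7.3 percentage points

Working in km (1 km = 1000 m; k in km⁻¹ = k in m⁻¹ × 1000):
φ(2.7) = 0.69·e^(−0.53×2.7) = 0.1650
φ(3.8) = 0.69·e^(−0.53×3.8) = 0.0921
Δφ = 0.1650 − 0.0921 = 0.0729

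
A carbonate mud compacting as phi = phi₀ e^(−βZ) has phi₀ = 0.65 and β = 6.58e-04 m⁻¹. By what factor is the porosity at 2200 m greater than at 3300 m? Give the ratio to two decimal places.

2.06

Working in km (1 km = 1000 m; β in km⁻¹ = β in m⁻¹ × 1000):
phi(Z₁)/phi(Z₂) = e^(−β·Z₁)/e^(−β·Z₂) = e^{β(Z₂−Z₁)}
= exp(0.658 × 1.1) = exp(0.7238) = 2.0623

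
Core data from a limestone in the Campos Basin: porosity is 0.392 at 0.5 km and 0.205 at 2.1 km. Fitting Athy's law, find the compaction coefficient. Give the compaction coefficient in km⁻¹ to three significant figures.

0.405 km⁻¹

Athy: φ(z) = φ₀ e^(−cz) ⇒ φ₁/φ₂ = e^{c(z₂−z₁)} ⇒ c = ln(φ₁/φ₂)/(z₂−z₁)
c = ln(0.392/0.205) / (2.1 − 0.5) = ln(1.912) / 1.6 = 0.6483 / 1.6 = 0.4052 km⁻¹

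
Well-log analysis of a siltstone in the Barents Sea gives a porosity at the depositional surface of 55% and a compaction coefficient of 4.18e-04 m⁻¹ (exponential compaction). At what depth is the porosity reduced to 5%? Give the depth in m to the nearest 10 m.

Working in km (1 km = 1000 m; c in km⁻¹ = c in m⁻¹ × 1000):
Invert Athy's law: Z = ln(n₀/n) / c
Z = ln(0.55/0.05) / 0.418 = ln(11) / 0.418 = 2.3979 / 0.418 = 5.737 km

5740 m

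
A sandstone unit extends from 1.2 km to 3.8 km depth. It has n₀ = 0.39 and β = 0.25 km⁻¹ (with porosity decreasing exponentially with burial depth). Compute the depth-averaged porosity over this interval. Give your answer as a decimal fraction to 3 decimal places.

0.212

⟨n⟩ = (1/(z₂−z₁)) ∫ n₀ e^(−βz) dz = n₀·(e^(−β·z₁) − e^(−β·z₂)) / (β·(z₂−z₁))
e^(−0.25×1.2) = 0.7408; e^(−0.25×3.8) = 0.3867
⟨n⟩ = 0.39 × (0.7408 − 0.3867) / (0.25 × 2.6) = 0.39 × 0.5447 = 0.2124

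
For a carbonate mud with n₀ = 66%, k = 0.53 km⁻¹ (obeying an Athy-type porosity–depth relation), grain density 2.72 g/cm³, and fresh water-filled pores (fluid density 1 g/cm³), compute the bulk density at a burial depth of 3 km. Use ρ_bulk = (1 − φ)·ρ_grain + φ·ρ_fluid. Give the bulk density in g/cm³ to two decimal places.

Porosity at depth: n = 0.66·exp(−0.53×3) = 0.66×0.2039 = 0.1346
Bulk density: ρ_b = (1−n)ρ_g + n·ρ_f = 0.8654×2.72 + 0.1346×1
       = 2.354 + 0.135 = 2.489 g/cm³

2.49 g/cm³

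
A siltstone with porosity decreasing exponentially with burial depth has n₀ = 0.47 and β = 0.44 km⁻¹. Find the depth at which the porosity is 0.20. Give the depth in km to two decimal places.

Invert Athy's law: z = ln(n₀/n) / β
z = ln(0.47/0.2) / 0.44 = ln(2.35) / 0.44 = 0.8544 / 0.44 = 1.942 km

1.94 km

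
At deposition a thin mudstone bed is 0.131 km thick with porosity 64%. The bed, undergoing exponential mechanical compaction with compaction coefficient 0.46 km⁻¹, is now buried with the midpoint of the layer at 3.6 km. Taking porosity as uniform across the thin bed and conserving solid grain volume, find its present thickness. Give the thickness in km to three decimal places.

0.054 km

Porosity at 3.6 km: phi = 0.64·exp(−0.46×3.6) = 0.1222
Solid-volume conservation: h(1−phi) = h₀(1−phi₀) ⇒ h = h₀·(1−phi₀)/(1−phi)
h = 0.131 × (1 − 0.64)/(1 − 0.1222) = 0.131 × 0.4101 = 0.0537 km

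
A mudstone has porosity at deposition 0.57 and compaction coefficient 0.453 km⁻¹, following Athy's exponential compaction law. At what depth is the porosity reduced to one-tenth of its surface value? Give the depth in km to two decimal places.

φ/φ₀ = 1/10 ⇒ exp(−β·d) = 1/10 ⇒ d = ln(10) / β
d = 2.3026 / 0.453 = 5.083 km

5.08 km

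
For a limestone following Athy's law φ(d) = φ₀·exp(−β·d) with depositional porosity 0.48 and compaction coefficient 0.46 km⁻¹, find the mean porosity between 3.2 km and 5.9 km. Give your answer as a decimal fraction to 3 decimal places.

⟨φ⟩ = (1/(d₂−d₁)) ∫ φ₀ e^(−βd) dd = φ₀·(e^(−β·d₁) − e^(−β·d₂)) / (β·(d₂−d₁))
e^(−0.46×3.2) = 0.2295; e^(−0.46×5.9) = 0.0663
⟨φ⟩ = 0.48 × (0.2295 − 0.0663) / (0.46 × 2.7) = 0.48 × 0.1314 = 0.0631

0.063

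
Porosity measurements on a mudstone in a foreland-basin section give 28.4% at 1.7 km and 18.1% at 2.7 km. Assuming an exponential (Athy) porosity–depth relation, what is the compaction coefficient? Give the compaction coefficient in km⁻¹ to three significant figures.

Athy: phi(d) = phi₀ e^(−βd) ⇒ phi₁/phi₂ = e^{β(d₂−d₁)} ⇒ β = ln(phi₁/phi₂)/(d₂−d₁)
β = ln(0.284/0.181) / (2.7 − 1.7) = ln(1.569) / 1 = 0.4505 / 1 = 0.4505 km⁻¹

0.450 km⁻¹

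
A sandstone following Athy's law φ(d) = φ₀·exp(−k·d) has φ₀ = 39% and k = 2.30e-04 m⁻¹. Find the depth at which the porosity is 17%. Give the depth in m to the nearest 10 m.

3610 m

Working in km (1 km = 1000 m; k in km⁻¹ = k in m⁻¹ × 1000):
Invert Athy's law: d = ln(φ₀/φ) / k
d = ln(0.39/0.17) / 0.23 = ln(2.294) / 0.23 = 0.8303 / 0.23 = 3.610 km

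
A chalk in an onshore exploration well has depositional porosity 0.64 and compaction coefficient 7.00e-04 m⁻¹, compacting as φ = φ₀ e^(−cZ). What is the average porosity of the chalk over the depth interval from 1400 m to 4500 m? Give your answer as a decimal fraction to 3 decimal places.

Working in km (1 km = 1000 m; c in km⁻¹ = c in m⁻¹ × 1000):
⟨φ⟩ = (1/(Z₂−Z₁)) ∫ φ₀ e^(−cZ) dZ = φ₀·(e^(−c·Z₁) − e^(−c·Z₂)) / (c·(Z₂−Z₁))
e^(−0.7×1.4) = 0.3753; e^(−0.7×4.5) = 0.0429
⟨φ⟩ = 0.64 × (0.3753 − 0.0429) / (0.7 × 3.1) = 0.64 × 0.1532 = 0.0981

0.098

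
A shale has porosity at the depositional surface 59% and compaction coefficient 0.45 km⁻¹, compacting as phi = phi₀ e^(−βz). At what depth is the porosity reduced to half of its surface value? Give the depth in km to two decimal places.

1.54 km

phi/phi₀ = 1/2 ⇒ exp(−β·z) = 1/2 ⇒ z = ln(2) / β
z = 0.6931 / 0.45 = 1.540 km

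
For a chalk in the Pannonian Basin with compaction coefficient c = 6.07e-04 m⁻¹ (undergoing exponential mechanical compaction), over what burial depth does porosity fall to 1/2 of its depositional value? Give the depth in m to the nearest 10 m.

1140 m

Working in km (1 km = 1000 m; c in km⁻¹ = c in m⁻¹ × 1000):
φ/φ₀ = 1/2 ⇒ exp(−c·z) = 1/2 ⇒ z = ln(2) / c
z = 0.6931 / 0.607 = 1.142 km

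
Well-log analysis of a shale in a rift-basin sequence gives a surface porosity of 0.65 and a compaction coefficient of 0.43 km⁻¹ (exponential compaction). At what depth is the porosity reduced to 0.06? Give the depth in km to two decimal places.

Invert Athy's law: d = ln(φ₀/φ) / β
d = ln(0.65/0.06) / 0.43 = ln(10.83) / 0.43 = 2.3826 / 0.43 = 5.541 km

5.54 km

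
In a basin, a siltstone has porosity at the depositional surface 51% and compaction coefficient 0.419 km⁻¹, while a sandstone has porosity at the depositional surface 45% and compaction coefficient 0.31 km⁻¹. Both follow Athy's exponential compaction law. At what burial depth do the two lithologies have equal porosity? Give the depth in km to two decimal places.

1.15 km

Set n₀ₐ e^(−kₐd) = n₀ᵦ e^(−kᵦd) ⇒ ln(n₀ₐ/n₀ᵦ) = (kₐ − kᵦ)·d
d = ln(0.51/0.45) / (0.419 − 0.31) = 0.1252 / 0.109 = 1.148 km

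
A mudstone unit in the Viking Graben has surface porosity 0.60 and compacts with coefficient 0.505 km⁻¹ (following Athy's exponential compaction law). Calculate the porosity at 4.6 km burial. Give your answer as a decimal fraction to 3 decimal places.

φ = φ₀·exp(−k·Z) = 0.6 × exp(−0.505 × 4.6) = 0.6 × exp(−2.323)
  = 0.6 × 0.0980 = 0.0588

0.059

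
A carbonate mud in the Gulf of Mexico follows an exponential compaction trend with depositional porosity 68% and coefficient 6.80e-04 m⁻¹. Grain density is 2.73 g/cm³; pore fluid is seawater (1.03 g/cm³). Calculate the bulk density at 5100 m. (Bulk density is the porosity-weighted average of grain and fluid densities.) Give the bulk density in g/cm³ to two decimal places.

Working in km (1 km = 1000 m; k in km⁻¹ = k in m⁻¹ × 1000):
Porosity at depth: φ = 0.68·exp(−0.68×5.1) = 0.68×0.0312 = 0.0212
Bulk density: ρ_b = (1−φ)ρ_g + φ·ρ_f = 0.9788×2.73 + 0.0212×1.03
       = 2.672 + 0.022 = 2.694 g/cm³

2.69 g/cm³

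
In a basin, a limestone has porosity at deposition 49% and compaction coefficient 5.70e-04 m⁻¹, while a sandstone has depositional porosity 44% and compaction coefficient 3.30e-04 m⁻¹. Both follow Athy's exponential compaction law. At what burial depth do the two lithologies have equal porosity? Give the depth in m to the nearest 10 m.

450 m

Working in km (1 km = 1000 m; c in km⁻¹ = c in m⁻¹ × 1000):
Set phi₀ₐ e^(−cₐz) = phi₀ᵦ e^(−cᵦz) ⇒ ln(phi₀ₐ/phi₀ᵦ) = (cₐ − cᵦ)·z
z = ln(0.49/0.44) / (0.57 − 0.33) = 0.1076 / 0.24 = 0.448 km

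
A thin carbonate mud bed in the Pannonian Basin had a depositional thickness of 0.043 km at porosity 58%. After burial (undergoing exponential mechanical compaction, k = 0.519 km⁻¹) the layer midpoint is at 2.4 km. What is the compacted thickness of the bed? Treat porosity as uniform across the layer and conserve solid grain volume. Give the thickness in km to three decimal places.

0.022 km

Porosity at 2.4 km: phi = 0.58·exp(−0.519×2.4) = 0.1669
Solid-volume conservation: h(1−phi) = h₀(1−phi₀) ⇒ h = h₀·(1−phi₀)/(1−phi)
h = 0.043 × (1 − 0.58)/(1 − 0.1669) = 0.043 × 0.5041 = 0.0217 km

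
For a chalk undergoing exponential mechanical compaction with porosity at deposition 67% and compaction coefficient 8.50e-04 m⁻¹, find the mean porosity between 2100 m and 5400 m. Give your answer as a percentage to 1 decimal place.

Working in km (1 km = 1000 m; k in km⁻¹ = k in m⁻¹ × 1000):
⟨n⟩ = (1/(d₂−d₁)) ∫ n₀ e^(−kd) dd = n₀·(e^(−k·d₁) − e^(−k·d₂)) / (k·(d₂−d₁))
e^(−0.85×2.1) = 0.1678; e^(−0.85×5.4) = 0.0102
⟨n⟩ = 0.67 × (0.1678 − 0.0102) / (0.85 × 3.3) = 0.67 × 0.0562 = 0.0377

3.8%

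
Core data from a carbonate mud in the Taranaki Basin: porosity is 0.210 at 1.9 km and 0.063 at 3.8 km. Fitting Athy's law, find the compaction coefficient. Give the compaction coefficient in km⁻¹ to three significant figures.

Athy: phi(z) = phi₀ e^(−βz) ⇒ phi₁/phi₂ = e^{β(z₂−z₁)} ⇒ β = ln(phi₁/phi₂)/(z₂−z₁)
β = ln(0.21/0.063) / (3.8 − 1.9) = ln(3.333) / 1.9 = 1.2040 / 1.9 = 0.6337 km⁻¹

0.634 km⁻¹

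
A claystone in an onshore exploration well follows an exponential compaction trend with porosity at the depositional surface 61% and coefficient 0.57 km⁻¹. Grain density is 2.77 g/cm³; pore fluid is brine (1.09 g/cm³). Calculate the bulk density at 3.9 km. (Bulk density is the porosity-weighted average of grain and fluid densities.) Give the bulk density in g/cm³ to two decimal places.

Porosity at depth: φ = 0.61·exp(−0.57×3.9) = 0.61×0.1083 = 0.0661
Bulk density: ρ_b = (1−φ)ρ_g + φ·ρ_f = 0.9339×2.77 + 0.0661×1.09
       = 2.587 + 0.072 = 2.659 g/cm³

2.66 g/cm³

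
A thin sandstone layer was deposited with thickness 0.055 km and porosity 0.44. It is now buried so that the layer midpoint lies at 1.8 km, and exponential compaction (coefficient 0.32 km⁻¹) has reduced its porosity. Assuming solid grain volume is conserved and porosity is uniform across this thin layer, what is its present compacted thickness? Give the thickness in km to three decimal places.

0.041 km

Porosity at 1.8 km: phi = 0.44·exp(−0.32×1.8) = 0.2473
Solid-volume conservation: h(1−phi) = h₀(1−phi₀) ⇒ h = h₀·(1−phi₀)/(1−phi)
h = 0.055 × (1 − 0.44)/(1 − 0.2473) = 0.055 × 0.7440 = 0.0409 km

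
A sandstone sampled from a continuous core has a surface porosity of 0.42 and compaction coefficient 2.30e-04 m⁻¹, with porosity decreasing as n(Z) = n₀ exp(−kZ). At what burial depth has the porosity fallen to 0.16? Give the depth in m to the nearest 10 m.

Working in km (1 km = 1000 m; k in km⁻¹ = k in m⁻¹ × 1000):
Invert Athy's law: Z = ln(n₀/n) / k
Z = ln(0.42/0.16) / 0.23 = ln(2.625) / 0.23 = 0.9651 / 0.23 = 4.196 km

4200 m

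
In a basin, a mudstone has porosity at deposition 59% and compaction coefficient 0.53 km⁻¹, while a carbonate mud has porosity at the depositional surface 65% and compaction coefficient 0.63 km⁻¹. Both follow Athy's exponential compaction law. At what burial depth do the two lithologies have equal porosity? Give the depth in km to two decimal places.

0.97 km

Set φ₀ₐ e^(−βₐZ) = φ₀ᵦ e^(−βᵦZ) ⇒ ln(φ₀ₐ/φ₀ᵦ) = (βₐ − βᵦ)·Z
Z = ln(0.59/0.65) / (0.53 − 0.63) = -0.0968 / -0.1 = 0.968 km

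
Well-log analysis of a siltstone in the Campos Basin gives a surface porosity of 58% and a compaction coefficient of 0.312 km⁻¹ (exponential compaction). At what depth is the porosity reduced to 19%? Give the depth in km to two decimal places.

Invert Athy's law: Z = ln(φ₀/φ) / c
Z = ln(0.58/0.19) / 0.312 = ln(3.053) / 0.312 = 1.1160 / 0.312 = 3.577 km

3.58 km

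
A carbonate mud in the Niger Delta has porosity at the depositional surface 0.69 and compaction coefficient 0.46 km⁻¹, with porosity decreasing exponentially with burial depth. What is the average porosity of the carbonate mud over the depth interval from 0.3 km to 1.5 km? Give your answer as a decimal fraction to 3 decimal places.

0.462

⟨φ⟩ = (1/(Z₂−Z₁)) ∫ φ₀ e^(−kZ) dZ = φ₀·(e^(−k·Z₁) − e^(−k·Z₂)) / (k·(Z₂−Z₁))
e^(−0.46×0.3) = 0.8711; e^(−0.46×1.5) = 0.5016
⟨φ⟩ = 0.69 × (0.8711 − 0.5016) / (0.46 × 1.2) = 0.69 × 0.6694 = 0.4619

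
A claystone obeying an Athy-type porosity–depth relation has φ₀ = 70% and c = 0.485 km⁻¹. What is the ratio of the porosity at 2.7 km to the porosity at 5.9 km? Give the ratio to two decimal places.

φ(d₁)/φ(d₂) = e^(−c·d₁)/e^(−c·d₂) = e^{c(d₂−d₁)}
= exp(0.485 × 3.2) = exp(1.552) = 4.7209

4.72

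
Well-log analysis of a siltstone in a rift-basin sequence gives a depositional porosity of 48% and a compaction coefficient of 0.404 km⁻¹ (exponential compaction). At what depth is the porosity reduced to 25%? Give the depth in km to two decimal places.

1.61 km

Invert Athy's law: z = ln(phi₀/phi) / β
z = ln(0.48/0.25) / 0.404 = ln(1.92) / 0.404 = 0.6523 / 0.404 = 1.615 km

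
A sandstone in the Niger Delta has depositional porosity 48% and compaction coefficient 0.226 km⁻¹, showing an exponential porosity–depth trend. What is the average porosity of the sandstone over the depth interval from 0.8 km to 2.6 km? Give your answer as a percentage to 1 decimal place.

⟨phi⟩ = (1/(d₂−d₁)) ∫ phi₀ e^(−βd) dd = phi₀·(e^(−β·d₁) − e^(−β·d₂)) / (β·(d₂−d₁))
e^(−0.226×0.8) = 0.8346; e^(−0.226×2.6) = 0.5557
⟨phi⟩ = 0.48 × (0.8346 − 0.5557) / (0.226 × 1.8) = 0.48 × 0.6857 = 0.3291

32.9%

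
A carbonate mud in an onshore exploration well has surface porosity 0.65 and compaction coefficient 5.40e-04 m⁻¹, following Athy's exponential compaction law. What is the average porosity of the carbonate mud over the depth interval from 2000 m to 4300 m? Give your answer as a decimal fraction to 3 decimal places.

0.126

Working in km (1 km = 1000 m; k in km⁻¹ = k in m⁻¹ × 1000):
⟨phi⟩ = (1/(d₂−d₁)) ∫ phi₀ e^(−kd) dd = phi₀·(e^(−k·d₁) − e^(−k·d₂)) / (k·(d₂−d₁))
e^(−0.54×2) = 0.3396; e^(−0.54×4.3) = 0.0981
⟨phi⟩ = 0.65 × (0.3396 − 0.0981) / (0.54 × 2.3) = 0.65 × 0.1945 = 0.1264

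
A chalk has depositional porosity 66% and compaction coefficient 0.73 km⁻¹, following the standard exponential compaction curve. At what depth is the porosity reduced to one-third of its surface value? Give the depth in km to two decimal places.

phi/phi₀ = 1/3 ⇒ exp(−c·Z) = 1/3 ⇒ Z = ln(3) / c
Z = 1.0986 / 0.73 = 1.505 km

1.50 km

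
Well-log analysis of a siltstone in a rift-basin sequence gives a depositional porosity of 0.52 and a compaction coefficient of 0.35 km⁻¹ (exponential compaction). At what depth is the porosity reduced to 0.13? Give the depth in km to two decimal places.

3.96 km

Invert Athy's law: Z = ln(φ₀/φ) / β
Z = ln(0.52/0.13) / 0.35 = ln(4) / 0.35 = 1.3863 / 0.35 = 3.961 km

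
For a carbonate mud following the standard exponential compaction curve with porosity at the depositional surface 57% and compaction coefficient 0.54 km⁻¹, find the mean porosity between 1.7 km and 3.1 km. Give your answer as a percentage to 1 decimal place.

⟨n⟩ = (1/(d₂−d₁)) ∫ n₀ e^(−βd) dd = n₀·(e^(−β·d₁) − e^(−β·d₂)) / (β·(d₂−d₁))
e^(−0.54×1.7) = 0.3993; e^(−0.54×3.1) = 0.1875
⟨n⟩ = 0.57 × (0.3993 − 0.1875) / (0.54 × 1.4) = 0.57 × 0.2802 = 0.1597

16.0%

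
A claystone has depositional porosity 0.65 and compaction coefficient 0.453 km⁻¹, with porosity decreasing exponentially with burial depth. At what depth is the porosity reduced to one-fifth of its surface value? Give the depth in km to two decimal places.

3.55 km

n/n₀ = 1/5 ⇒ exp(−c·z) = 1/5 ⇒ z = ln(5) / c
z = 1.6094 / 0.453 = 3.553 km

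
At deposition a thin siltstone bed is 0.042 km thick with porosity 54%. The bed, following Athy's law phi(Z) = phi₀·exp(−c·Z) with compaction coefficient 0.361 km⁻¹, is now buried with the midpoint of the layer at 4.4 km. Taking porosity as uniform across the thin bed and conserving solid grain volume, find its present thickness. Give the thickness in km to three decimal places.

Porosity at 4.4 km: phi = 0.54·exp(−0.361×4.4) = 0.1103
Solid-volume conservation: h(1−phi) = h₀(1−phi₀) ⇒ h = h₀·(1−phi₀)/(1−phi)
h = 0.042 × (1 − 0.54)/(1 − 0.1103) = 0.042 × 0.5170 = 0.0217 km

0.022 km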